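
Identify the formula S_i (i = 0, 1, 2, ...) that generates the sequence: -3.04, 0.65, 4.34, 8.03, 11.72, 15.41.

Check differences: 0.65 - -3.04 = 3.69
4.34 - 0.65 = 3.69
Common difference d = 3.69.
First term a = -3.04.
Formula: S_i = -3.04 + 3.69*i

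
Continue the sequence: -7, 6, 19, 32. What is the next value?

Differences: 6 - -7 = 13
This is an arithmetic sequence with common difference d = 13.
Next term = 32 + 13 = 45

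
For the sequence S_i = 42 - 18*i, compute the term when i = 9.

S_9 = 42 + -18*9 = 42 + -162 = -120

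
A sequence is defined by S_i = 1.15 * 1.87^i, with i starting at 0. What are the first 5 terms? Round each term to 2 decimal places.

This is a geometric sequence.
i=0: S_0 = 1.15 * 1.87^0 = 1.15
i=1: S_1 = 1.15 * 1.87^1 ≈ 2.15
i=2: S_2 = 1.15 * 1.87^2 ≈ 4.02
i=3: S_3 = 1.15 * 1.87^3 ≈ 7.52
i=4: S_4 = 1.15 * 1.87^4 ≈ 14.06
The first 5 terms are: [1.15, 2.15, 4.02, 7.52, 14.06]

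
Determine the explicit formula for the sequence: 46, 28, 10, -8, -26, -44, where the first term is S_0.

Check differences: 28 - 46 = -18
10 - 28 = -18
Common difference d = -18.
First term a = 46.
Formula: S_i = 46 - 18*i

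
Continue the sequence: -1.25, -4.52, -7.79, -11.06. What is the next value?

Differences: -4.52 - -1.25 = -3.27
This is an arithmetic sequence with common difference d = -3.27.
Next term = -11.06 + -3.27 = -14.33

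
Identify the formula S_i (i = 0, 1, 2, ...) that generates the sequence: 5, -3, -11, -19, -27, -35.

Check differences: -3 - 5 = -8
-11 - -3 = -8
Common difference d = -8.
First term a = 5.
Formula: S_i = 5 - 8*i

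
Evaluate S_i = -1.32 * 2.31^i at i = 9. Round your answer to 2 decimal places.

S_9 = -1.32 * 2.31^9 ≈ -1.32 * 1872.8708 ≈ -2472.19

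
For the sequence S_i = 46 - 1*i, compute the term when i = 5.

S_5 = 46 + -1*5 = 46 + -5 = 41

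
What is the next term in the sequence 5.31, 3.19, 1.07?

Differences: 3.19 - 5.31 = -2.12
This is an arithmetic sequence with common difference d = -2.12.
Next term = 1.07 + -2.12 = -1.05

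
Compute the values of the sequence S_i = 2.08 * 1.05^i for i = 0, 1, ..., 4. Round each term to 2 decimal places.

This is a geometric sequence.
i=0: S_0 = 2.08 * 1.05^0 = 2.08
i=1: S_1 = 2.08 * 1.05^1 ≈ 2.18
i=2: S_2 = 2.08 * 1.05^2 ≈ 2.29
i=3: S_3 = 2.08 * 1.05^3 ≈ 2.41
i=4: S_4 = 2.08 * 1.05^4 ≈ 2.53
The first 5 terms are: [2.08, 2.18, 2.29, 2.41, 2.53]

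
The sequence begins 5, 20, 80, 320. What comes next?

Ratios: 20 / 5 = 4.0
This is a geometric sequence with common ratio r = 4.
Next term = 320 * 4 = 1280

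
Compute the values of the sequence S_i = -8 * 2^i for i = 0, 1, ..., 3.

This is a geometric sequence.
i=0: S_0 = -8 * 2^0 = -8
i=1: S_1 = -8 * 2^1 = -16
i=2: S_2 = -8 * 2^2 = -32
i=3: S_3 = -8 * 2^3 = -64
The first 4 terms are: [-8, -16, -32, -64]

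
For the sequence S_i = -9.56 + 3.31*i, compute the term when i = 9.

S_9 = -9.56 + 3.31*9 = -9.56 + 29.79 = 20.23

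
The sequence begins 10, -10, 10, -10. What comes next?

Ratios: -10 / 10 = -1.0
This is a geometric sequence with common ratio r = -1.
Next term = -10 * -1 = 10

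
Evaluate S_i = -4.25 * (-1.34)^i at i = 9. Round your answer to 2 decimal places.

S_9 = -4.25 * (-1.34)^9 ≈ -4.25 * -13.9297 ≈ 59.2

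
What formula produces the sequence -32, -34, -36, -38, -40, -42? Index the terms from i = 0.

Check differences: -34 - -32 = -2
-36 - -34 = -2
Common difference d = -2.
First term a = -32.
Formula: S_i = -32 - 2*i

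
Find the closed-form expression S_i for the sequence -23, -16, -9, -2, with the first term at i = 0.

Check differences: -16 - -23 = 7
-9 - -16 = 7
Common difference d = 7.
First term a = -23.
Formula: S_i = -23 + 7*i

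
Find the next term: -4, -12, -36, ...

Ratios: -12 / -4 = 3.0
This is a geometric sequence with common ratio r = 3.
Next term = -36 * 3 = -108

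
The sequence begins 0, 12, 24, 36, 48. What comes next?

Differences: 12 - 0 = 12
This is an arithmetic sequence with common difference d = 12.
Next term = 48 + 12 = 60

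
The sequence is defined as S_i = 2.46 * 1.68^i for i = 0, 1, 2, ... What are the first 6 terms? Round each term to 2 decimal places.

This is a geometric sequence.
i=0: S_0 = 2.46 * 1.68^0 = 2.46
i=1: S_1 = 2.46 * 1.68^1 ≈ 4.13
i=2: S_2 = 2.46 * 1.68^2 ≈ 6.94
i=3: S_3 = 2.46 * 1.68^3 ≈ 11.66
i=4: S_4 = 2.46 * 1.68^4 ≈ 19.6
i=5: S_5 = 2.46 * 1.68^5 ≈ 32.92
The first 6 terms are: [2.46, 4.13, 6.94, 11.66, 19.6, 32.92]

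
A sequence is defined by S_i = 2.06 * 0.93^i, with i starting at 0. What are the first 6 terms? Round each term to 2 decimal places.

This is a geometric sequence.
i=0: S_0 = 2.06 * 0.93^0 = 2.06
i=1: S_1 = 2.06 * 0.93^1 ≈ 1.92
i=2: S_2 = 2.06 * 0.93^2 ≈ 1.78
i=3: S_3 = 2.06 * 0.93^3 ≈ 1.66
i=4: S_4 = 2.06 * 0.93^4 ≈ 1.54
i=5: S_5 = 2.06 * 0.93^5 ≈ 1.43
The first 6 terms are: [2.06, 1.92, 1.78, 1.66, 1.54, 1.43]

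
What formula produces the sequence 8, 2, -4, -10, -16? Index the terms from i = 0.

Check differences: 2 - 8 = -6
-4 - 2 = -6
Common difference d = -6.
First term a = 8.
Formula: S_i = 8 - 6*i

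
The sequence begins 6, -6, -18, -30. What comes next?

Differences: -6 - 6 = -12
This is an arithmetic sequence with common difference d = -12.
Next term = -30 + -12 = -42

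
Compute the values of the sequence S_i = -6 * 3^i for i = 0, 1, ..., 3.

This is a geometric sequence.
i=0: S_0 = -6 * 3^0 = -6
i=1: S_1 = -6 * 3^1 = -18
i=2: S_2 = -6 * 3^2 = -54
i=3: S_3 = -6 * 3^3 = -162
The first 4 terms are: [-6, -18, -54, -162]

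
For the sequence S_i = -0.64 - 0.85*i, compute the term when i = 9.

S_9 = -0.64 + -0.85*9 = -0.64 + -7.65 = -8.29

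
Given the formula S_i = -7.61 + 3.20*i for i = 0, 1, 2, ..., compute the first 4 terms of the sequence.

This is an arithmetic sequence.
i=0: S_0 = -7.61 + 3.2*0 = -7.61
i=1: S_1 = -7.61 + 3.2*1 = -4.41
i=2: S_2 = -7.61 + 3.2*2 = -1.21
i=3: S_3 = -7.61 + 3.2*3 = 1.99
The first 4 terms are: [-7.61, -4.41, -1.21, 1.99]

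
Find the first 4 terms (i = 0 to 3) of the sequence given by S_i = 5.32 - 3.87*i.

This is an arithmetic sequence.
i=0: S_0 = 5.32 + -3.87*0 = 5.32
i=1: S_1 = 5.32 + -3.87*1 = 1.45
i=2: S_2 = 5.32 + -3.87*2 = -2.42
i=3: S_3 = 5.32 + -3.87*3 = -6.29
The first 4 terms are: [5.32, 1.45, -2.42, -6.29]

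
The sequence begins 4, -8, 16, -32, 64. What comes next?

Ratios: -8 / 4 = -2.0
This is a geometric sequence with common ratio r = -2.
Next term = 64 * -2 = -128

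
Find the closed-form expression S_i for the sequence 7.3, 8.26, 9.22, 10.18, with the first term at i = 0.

Check differences: 8.26 - 7.3 = 0.96
9.22 - 8.26 = 0.96
Common difference d = 0.96.
First term a = 7.3.
Formula: S_i = 7.30 + 0.96*i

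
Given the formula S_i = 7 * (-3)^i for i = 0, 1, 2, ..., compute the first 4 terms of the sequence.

This is a geometric sequence.
i=0: S_0 = 7 * (-3)^0 = 7
i=1: S_1 = 7 * (-3)^1 = -21
i=2: S_2 = 7 * (-3)^2 = 63
i=3: S_3 = 7 * (-3)^3 = -189
The first 4 terms are: [7, -21, 63, -189]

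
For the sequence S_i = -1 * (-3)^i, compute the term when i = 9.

S_9 = -1 * (-3)^9 = -1 * -19683 = 19683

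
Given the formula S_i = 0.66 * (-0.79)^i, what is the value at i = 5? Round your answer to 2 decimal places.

S_5 = 0.66 * (-0.79)^5 ≈ 0.66 * -0.3077 ≈ -0.2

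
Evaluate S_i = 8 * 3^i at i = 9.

S_9 = 8 * 3^9 = 8 * 19683 = 157464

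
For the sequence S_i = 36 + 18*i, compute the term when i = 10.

S_10 = 36 + 18*10 = 36 + 180 = 216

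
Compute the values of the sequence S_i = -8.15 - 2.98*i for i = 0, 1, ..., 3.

This is an arithmetic sequence.
i=0: S_0 = -8.15 + -2.98*0 = -8.15
i=1: S_1 = -8.15 + -2.98*1 = -11.13
i=2: S_2 = -8.15 + -2.98*2 = -14.11
i=3: S_3 = -8.15 + -2.98*3 = -17.09
The first 4 terms are: [-8.15, -11.13, -14.11, -17.09]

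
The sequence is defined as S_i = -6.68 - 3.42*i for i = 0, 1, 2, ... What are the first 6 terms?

This is an arithmetic sequence.
i=0: S_0 = -6.68 + -3.42*0 = -6.68
i=1: S_1 = -6.68 + -3.42*1 = -10.1
i=2: S_2 = -6.68 + -3.42*2 = -13.52
i=3: S_3 = -6.68 + -3.42*3 = -16.94
i=4: S_4 = -6.68 + -3.42*4 = -20.36
i=5: S_5 = -6.68 + -3.42*5 = -23.78
The first 6 terms are: [-6.68, -10.1, -13.52, -16.94, -20.36, -23.78]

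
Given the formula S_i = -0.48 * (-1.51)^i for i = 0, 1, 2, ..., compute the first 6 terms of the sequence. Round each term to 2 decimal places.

This is a geometric sequence.
i=0: S_0 = -0.48 * (-1.51)^0 = -0.48
i=1: S_1 = -0.48 * (-1.51)^1 ≈ 0.72
i=2: S_2 = -0.48 * (-1.51)^2 ≈ -1.09
i=3: S_3 = -0.48 * (-1.51)^3 ≈ 1.65
i=4: S_4 = -0.48 * (-1.51)^4 ≈ -2.5
i=5: S_5 = -0.48 * (-1.51)^5 ≈ 3.77
The first 6 terms are: [-0.48, 0.72, -1.09, 1.65, -2.5, 3.77]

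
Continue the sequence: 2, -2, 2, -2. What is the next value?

Ratios: -2 / 2 = -1.0
This is a geometric sequence with common ratio r = -1.
Next term = -2 * -1 = 2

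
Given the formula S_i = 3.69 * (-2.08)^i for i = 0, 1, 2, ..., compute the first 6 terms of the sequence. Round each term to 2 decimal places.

This is a geometric sequence.
i=0: S_0 = 3.69 * (-2.08)^0 = 3.69
i=1: S_1 = 3.69 * (-2.08)^1 ≈ -7.68
i=2: S_2 = 3.69 * (-2.08)^2 ≈ 15.96
i=3: S_3 = 3.69 * (-2.08)^3 ≈ -33.21
i=4: S_4 = 3.69 * (-2.08)^4 ≈ 69.07
i=5: S_5 = 3.69 * (-2.08)^5 ≈ -143.66
The first 6 terms are: [3.69, -7.68, 15.96, -33.21, 69.07, -143.66]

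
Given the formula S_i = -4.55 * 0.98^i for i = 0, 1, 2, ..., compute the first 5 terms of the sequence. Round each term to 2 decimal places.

This is a geometric sequence.
i=0: S_0 = -4.55 * 0.98^0 = -4.55
i=1: S_1 = -4.55 * 0.98^1 ≈ -4.46
i=2: S_2 = -4.55 * 0.98^2 ≈ -4.37
i=3: S_3 = -4.55 * 0.98^3 ≈ -4.28
i=4: S_4 = -4.55 * 0.98^4 ≈ -4.2
The first 5 terms are: [-4.55, -4.46, -4.37, -4.28, -4.2]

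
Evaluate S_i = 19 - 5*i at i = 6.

S_6 = 19 + -5*6 = 19 + -30 = -11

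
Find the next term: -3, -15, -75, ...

Ratios: -15 / -3 = 5.0
This is a geometric sequence with common ratio r = 5.
Next term = -75 * 5 = -375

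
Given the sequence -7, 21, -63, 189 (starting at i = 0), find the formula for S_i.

Check ratios: 21 / -7 = -3.0
Common ratio r = -3.
First term a = -7.
Formula: S_i = -7 * (-3)^i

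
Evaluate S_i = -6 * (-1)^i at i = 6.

S_6 = -6 * (-1)^6 = -6 * 1 = -6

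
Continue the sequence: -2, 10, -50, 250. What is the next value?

Ratios: 10 / -2 = -5.0
This is a geometric sequence with common ratio r = -5.
Next term = 250 * -5 = -1250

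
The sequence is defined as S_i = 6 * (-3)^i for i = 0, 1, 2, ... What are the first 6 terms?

This is a geometric sequence.
i=0: S_0 = 6 * (-3)^0 = 6
i=1: S_1 = 6 * (-3)^1 = -18
i=2: S_2 = 6 * (-3)^2 = 54
i=3: S_3 = 6 * (-3)^3 = -162
i=4: S_4 = 6 * (-3)^4 = 486
i=5: S_5 = 6 * (-3)^5 = -1458
The first 6 terms are: [6, -18, 54, -162, 486, -1458]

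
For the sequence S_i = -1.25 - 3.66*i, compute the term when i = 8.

S_8 = -1.25 + -3.66*8 = -1.25 + -29.28 = -30.53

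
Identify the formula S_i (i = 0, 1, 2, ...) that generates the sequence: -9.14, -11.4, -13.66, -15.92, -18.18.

Check differences: -11.4 - -9.14 = -2.26
-13.66 - -11.4 = -2.26
Common difference d = -2.26.
First term a = -9.14.
Formula: S_i = -9.14 - 2.26*i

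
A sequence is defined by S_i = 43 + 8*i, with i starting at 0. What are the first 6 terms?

This is an arithmetic sequence.
i=0: S_0 = 43 + 8*0 = 43
i=1: S_1 = 43 + 8*1 = 51
i=2: S_2 = 43 + 8*2 = 59
i=3: S_3 = 43 + 8*3 = 67
i=4: S_4 = 43 + 8*4 = 75
i=5: S_5 = 43 + 8*5 = 83
The first 6 terms are: [43, 51, 59, 67, 75, 83]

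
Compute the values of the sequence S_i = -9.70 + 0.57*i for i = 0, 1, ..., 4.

This is an arithmetic sequence.
i=0: S_0 = -9.7 + 0.57*0 = -9.7
i=1: S_1 = -9.7 + 0.57*1 = -9.13
i=2: S_2 = -9.7 + 0.57*2 = -8.56
i=3: S_3 = -9.7 + 0.57*3 = -7.99
i=4: S_4 = -9.7 + 0.57*4 = -7.42
The first 5 terms are: [-9.7, -9.13, -8.56, -7.99, -7.42]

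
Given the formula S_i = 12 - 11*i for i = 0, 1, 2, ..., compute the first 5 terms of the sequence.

This is an arithmetic sequence.
i=0: S_0 = 12 + -11*0 = 12
i=1: S_1 = 12 + -11*1 = 1
i=2: S_2 = 12 + -11*2 = -10
i=3: S_3 = 12 + -11*3 = -21
i=4: S_4 = 12 + -11*4 = -32
The first 5 terms are: [12, 1, -10, -21, -32]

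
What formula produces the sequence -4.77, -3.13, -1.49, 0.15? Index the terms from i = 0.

Check differences: -3.13 - -4.77 = 1.64
-1.49 - -3.13 = 1.64
Common difference d = 1.64.
First term a = -4.77.
Formula: S_i = -4.77 + 1.64*i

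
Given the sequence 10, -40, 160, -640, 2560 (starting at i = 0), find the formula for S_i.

Check ratios: -40 / 10 = -4.0
Common ratio r = -4.
First term a = 10.
Formula: S_i = 10 * (-4)^i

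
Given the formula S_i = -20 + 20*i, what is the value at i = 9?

S_9 = -20 + 20*9 = -20 + 180 = 160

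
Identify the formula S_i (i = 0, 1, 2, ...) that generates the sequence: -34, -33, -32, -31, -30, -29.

Check differences: -33 - -34 = 1
-32 - -33 = 1
Common difference d = 1.
First term a = -34.
Formula: S_i = -34 + 1*i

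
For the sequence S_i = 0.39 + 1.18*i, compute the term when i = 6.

S_6 = 0.39 + 1.18*6 = 0.39 + 7.08 = 7.47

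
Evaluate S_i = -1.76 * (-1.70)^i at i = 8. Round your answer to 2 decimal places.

S_8 = -1.76 * (-1.7)^8 ≈ -1.76 * 69.7576 ≈ -122.77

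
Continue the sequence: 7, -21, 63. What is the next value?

Ratios: -21 / 7 = -3.0
This is a geometric sequence with common ratio r = -3.
Next term = 63 * -3 = -189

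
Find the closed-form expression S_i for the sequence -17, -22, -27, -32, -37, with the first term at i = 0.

Check differences: -22 - -17 = -5
-27 - -22 = -5
Common difference d = -5.
First term a = -17.
Formula: S_i = -17 - 5*i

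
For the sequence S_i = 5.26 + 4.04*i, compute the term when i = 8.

S_8 = 5.26 + 4.04*8 = 5.26 + 32.32 = 37.58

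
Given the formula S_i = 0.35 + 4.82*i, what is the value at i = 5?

S_5 = 0.35 + 4.82*5 = 0.35 + 24.1 = 24.45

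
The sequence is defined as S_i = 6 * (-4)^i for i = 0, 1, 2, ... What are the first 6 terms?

This is a geometric sequence.
i=0: S_0 = 6 * (-4)^0 = 6
i=1: S_1 = 6 * (-4)^1 = -24
i=2: S_2 = 6 * (-4)^2 = 96
i=3: S_3 = 6 * (-4)^3 = -384
i=4: S_4 = 6 * (-4)^4 = 1536
i=5: S_5 = 6 * (-4)^5 = -6144
The first 6 terms are: [6, -24, 96, -384, 1536, -6144]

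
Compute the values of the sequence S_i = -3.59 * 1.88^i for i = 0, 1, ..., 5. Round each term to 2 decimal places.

This is a geometric sequence.
i=0: S_0 = -3.59 * 1.88^0 = -3.59
i=1: S_1 = -3.59 * 1.88^1 ≈ -6.75
i=2: S_2 = -3.59 * 1.88^2 ≈ -12.69
i=3: S_3 = -3.59 * 1.88^3 ≈ -23.85
i=4: S_4 = -3.59 * 1.88^4 ≈ -44.85
i=5: S_5 = -3.59 * 1.88^5 ≈ -84.31
The first 6 terms are: [-3.59, -6.75, -12.69, -23.85, -44.85, -84.31]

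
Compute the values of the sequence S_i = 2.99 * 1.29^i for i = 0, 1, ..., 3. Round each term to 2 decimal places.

This is a geometric sequence.
i=0: S_0 = 2.99 * 1.29^0 = 2.99
i=1: S_1 = 2.99 * 1.29^1 ≈ 3.86
i=2: S_2 = 2.99 * 1.29^2 ≈ 4.98
i=3: S_3 = 2.99 * 1.29^3 ≈ 6.42
The first 4 terms are: [2.99, 3.86, 4.98, 6.42]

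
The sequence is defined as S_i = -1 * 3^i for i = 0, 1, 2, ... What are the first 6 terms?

This is a geometric sequence.
i=0: S_0 = -1 * 3^0 = -1
i=1: S_1 = -1 * 3^1 = -3
i=2: S_2 = -1 * 3^2 = -9
i=3: S_3 = -1 * 3^3 = -27
i=4: S_4 = -1 * 3^4 = -81
i=5: S_5 = -1 * 3^5 = -243
The first 6 terms are: [-1, -3, -9, -27, -81, -243]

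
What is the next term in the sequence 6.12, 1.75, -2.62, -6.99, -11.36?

Differences: 1.75 - 6.12 = -4.37
This is an arithmetic sequence with common difference d = -4.37.
Next term = -11.36 + -4.37 = -15.73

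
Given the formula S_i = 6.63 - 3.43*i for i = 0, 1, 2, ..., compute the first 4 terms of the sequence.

This is an arithmetic sequence.
i=0: S_0 = 6.63 + -3.43*0 = 6.63
i=1: S_1 = 6.63 + -3.43*1 = 3.2
i=2: S_2 = 6.63 + -3.43*2 = -0.23
i=3: S_3 = 6.63 + -3.43*3 = -3.66
The first 4 terms are: [6.63, 3.2, -0.23, -3.66]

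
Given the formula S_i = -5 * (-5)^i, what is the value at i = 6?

S_6 = -5 * (-5)^6 = -5 * 15625 = -78125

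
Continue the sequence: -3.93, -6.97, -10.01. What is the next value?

Differences: -6.97 - -3.93 = -3.04
This is an arithmetic sequence with common difference d = -3.04.
Next term = -10.01 + -3.04 = -13.05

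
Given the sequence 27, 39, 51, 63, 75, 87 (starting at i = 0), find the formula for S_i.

Check differences: 39 - 27 = 12
51 - 39 = 12
Common difference d = 12.
First term a = 27.
Formula: S_i = 27 + 12*i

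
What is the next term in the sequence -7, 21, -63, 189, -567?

Ratios: 21 / -7 = -3.0
This is a geometric sequence with common ratio r = -3.
Next term = -567 * -3 = 1701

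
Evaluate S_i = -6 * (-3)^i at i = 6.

S_6 = -6 * (-3)^6 = -6 * 729 = -4374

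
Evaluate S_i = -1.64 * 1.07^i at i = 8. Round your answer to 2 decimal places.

S_8 = -1.64 * 1.07^8 ≈ -1.64 * 1.7182 ≈ -2.82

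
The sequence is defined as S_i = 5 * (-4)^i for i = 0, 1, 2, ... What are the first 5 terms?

This is a geometric sequence.
i=0: S_0 = 5 * (-4)^0 = 5
i=1: S_1 = 5 * (-4)^1 = -20
i=2: S_2 = 5 * (-4)^2 = 80
i=3: S_3 = 5 * (-4)^3 = -320
i=4: S_4 = 5 * (-4)^4 = 1280
The first 5 terms are: [5, -20, 80, -320, 1280]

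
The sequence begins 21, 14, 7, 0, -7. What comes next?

Differences: 14 - 21 = -7
This is an arithmetic sequence with common difference d = -7.
Next term = -7 + -7 = -14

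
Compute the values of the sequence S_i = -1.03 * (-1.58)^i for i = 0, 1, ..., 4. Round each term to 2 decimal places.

This is a geometric sequence.
i=0: S_0 = -1.03 * (-1.58)^0 = -1.03
i=1: S_1 = -1.03 * (-1.58)^1 ≈ 1.63
i=2: S_2 = -1.03 * (-1.58)^2 ≈ -2.57
i=3: S_3 = -1.03 * (-1.58)^3 ≈ 4.06
i=4: S_4 = -1.03 * (-1.58)^4 ≈ -6.42
The first 5 terms are: [-1.03, 1.63, -2.57, 4.06, -6.42]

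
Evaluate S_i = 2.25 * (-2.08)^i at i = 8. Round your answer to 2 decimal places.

S_8 = 2.25 * (-2.08)^8 ≈ 2.25 * 350.3537 ≈ 788.3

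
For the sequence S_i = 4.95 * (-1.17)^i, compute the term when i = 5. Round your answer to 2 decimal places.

S_5 = 4.95 * (-1.17)^5 ≈ 4.95 * -2.1924 ≈ -10.85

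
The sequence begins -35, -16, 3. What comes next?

Differences: -16 - -35 = 19
This is an arithmetic sequence with common difference d = 19.
Next term = 3 + 19 = 22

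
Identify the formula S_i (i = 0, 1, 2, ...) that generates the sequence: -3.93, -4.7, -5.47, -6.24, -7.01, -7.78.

Check differences: -4.7 - -3.93 = -0.77
-5.47 - -4.7 = -0.77
Common difference d = -0.77.
First term a = -3.93.
Formula: S_i = -3.93 - 0.77*i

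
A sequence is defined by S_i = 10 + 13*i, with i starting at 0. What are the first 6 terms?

This is an arithmetic sequence.
i=0: S_0 = 10 + 13*0 = 10
i=1: S_1 = 10 + 13*1 = 23
i=2: S_2 = 10 + 13*2 = 36
i=3: S_3 = 10 + 13*3 = 49
i=4: S_4 = 10 + 13*4 = 62
i=5: S_5 = 10 + 13*5 = 75
The first 6 terms are: [10, 23, 36, 49, 62, 75]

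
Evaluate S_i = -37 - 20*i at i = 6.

S_6 = -37 + -20*6 = -37 + -120 = -157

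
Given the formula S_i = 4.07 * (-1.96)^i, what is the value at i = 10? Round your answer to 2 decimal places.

S_10 = 4.07 * (-1.96)^10 ≈ 4.07 * 836.6826 ≈ 3405.3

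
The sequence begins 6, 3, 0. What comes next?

Differences: 3 - 6 = -3
This is an arithmetic sequence with common difference d = -3.
Next term = 0 + -3 = -3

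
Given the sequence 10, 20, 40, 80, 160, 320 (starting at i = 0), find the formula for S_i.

Check ratios: 20 / 10 = 2.0
Common ratio r = 2.
First term a = 10.
Formula: S_i = 10 * 2^i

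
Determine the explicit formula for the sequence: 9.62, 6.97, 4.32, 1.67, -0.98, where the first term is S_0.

Check differences: 6.97 - 9.62 = -2.65
4.32 - 6.97 = -2.65
Common difference d = -2.65.
First term a = 9.62.
Formula: S_i = 9.62 - 2.65*i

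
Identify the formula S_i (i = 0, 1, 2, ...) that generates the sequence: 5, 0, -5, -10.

Check differences: 0 - 5 = -5
-5 - 0 = -5
Common difference d = -5.
First term a = 5.
Formula: S_i = 5 - 5*i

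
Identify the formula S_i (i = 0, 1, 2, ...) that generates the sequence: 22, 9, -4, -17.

Check differences: 9 - 22 = -13
-4 - 9 = -13
Common difference d = -13.
First term a = 22.
Formula: S_i = 22 - 13*i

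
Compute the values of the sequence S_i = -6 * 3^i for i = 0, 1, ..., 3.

This is a geometric sequence.
i=0: S_0 = -6 * 3^0 = -6
i=1: S_1 = -6 * 3^1 = -18
i=2: S_2 = -6 * 3^2 = -54
i=3: S_3 = -6 * 3^3 = -162
The first 4 terms are: [-6, -18, -54, -162]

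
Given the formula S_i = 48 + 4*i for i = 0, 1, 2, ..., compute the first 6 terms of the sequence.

This is an arithmetic sequence.
i=0: S_0 = 48 + 4*0 = 48
i=1: S_1 = 48 + 4*1 = 52
i=2: S_2 = 48 + 4*2 = 56
i=3: S_3 = 48 + 4*3 = 60
i=4: S_4 = 48 + 4*4 = 64
i=5: S_5 = 48 + 4*5 = 68
The first 6 terms are: [48, 52, 56, 60, 64, 68]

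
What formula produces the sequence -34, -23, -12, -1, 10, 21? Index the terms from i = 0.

Check differences: -23 - -34 = 11
-12 - -23 = 11
Common difference d = 11.
First term a = -34.
Formula: S_i = -34 + 11*i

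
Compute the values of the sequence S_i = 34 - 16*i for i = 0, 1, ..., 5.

This is an arithmetic sequence.
i=0: S_0 = 34 + -16*0 = 34
i=1: S_1 = 34 + -16*1 = 18
i=2: S_2 = 34 + -16*2 = 2
i=3: S_3 = 34 + -16*3 = -14
i=4: S_4 = 34 + -16*4 = -30
i=5: S_5 = 34 + -16*5 = -46
The first 6 terms are: [34, 18, 2, -14, -30, -46]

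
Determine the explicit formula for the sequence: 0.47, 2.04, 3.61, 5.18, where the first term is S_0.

Check differences: 2.04 - 0.47 = 1.57
3.61 - 2.04 = 1.57
Common difference d = 1.57.
First term a = 0.47.
Formula: S_i = 0.47 + 1.57*i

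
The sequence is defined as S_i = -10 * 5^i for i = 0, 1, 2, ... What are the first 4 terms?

This is a geometric sequence.
i=0: S_0 = -10 * 5^0 = -10
i=1: S_1 = -10 * 5^1 = -50
i=2: S_2 = -10 * 5^2 = -250
i=3: S_3 = -10 * 5^3 = -1250
The first 4 terms are: [-10, -50, -250, -1250]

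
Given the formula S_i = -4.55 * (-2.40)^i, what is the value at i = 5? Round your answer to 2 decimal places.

S_5 = -4.55 * (-2.4)^5 ≈ -4.55 * -79.6262 ≈ 362.3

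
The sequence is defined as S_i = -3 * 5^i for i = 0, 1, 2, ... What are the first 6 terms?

This is a geometric sequence.
i=0: S_0 = -3 * 5^0 = -3
i=1: S_1 = -3 * 5^1 = -15
i=2: S_2 = -3 * 5^2 = -75
i=3: S_3 = -3 * 5^3 = -375
i=4: S_4 = -3 * 5^4 = -1875
i=5: S_5 = -3 * 5^5 = -9375
The first 6 terms are: [-3, -15, -75, -375, -1875, -9375]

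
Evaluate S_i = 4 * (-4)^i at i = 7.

S_7 = 4 * (-4)^7 = 4 * -16384 = -65536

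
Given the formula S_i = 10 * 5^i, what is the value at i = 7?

S_7 = 10 * 5^7 = 10 * 78125 = 781250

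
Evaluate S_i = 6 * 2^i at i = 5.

S_5 = 6 * 2^5 = 6 * 32 = 192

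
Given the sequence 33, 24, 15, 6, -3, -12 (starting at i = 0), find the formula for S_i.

Check differences: 24 - 33 = -9
15 - 24 = -9
Common difference d = -9.
First term a = 33.
Formula: S_i = 33 - 9*i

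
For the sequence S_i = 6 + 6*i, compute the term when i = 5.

S_5 = 6 + 6*5 = 6 + 30 = 36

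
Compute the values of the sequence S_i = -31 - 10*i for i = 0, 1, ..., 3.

This is an arithmetic sequence.
i=0: S_0 = -31 + -10*0 = -31
i=1: S_1 = -31 + -10*1 = -41
i=2: S_2 = -31 + -10*2 = -51
i=3: S_3 = -31 + -10*3 = -61
The first 4 terms are: [-31, -41, -51, -61]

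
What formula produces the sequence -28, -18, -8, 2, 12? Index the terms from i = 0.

Check differences: -18 - -28 = 10
-8 - -18 = 10
Common difference d = 10.
First term a = -28.
Formula: S_i = -28 + 10*i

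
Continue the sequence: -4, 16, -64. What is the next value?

Ratios: 16 / -4 = -4.0
This is a geometric sequence with common ratio r = -4.
Next term = -64 * -4 = 256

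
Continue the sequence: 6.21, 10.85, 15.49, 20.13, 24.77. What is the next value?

Differences: 10.85 - 6.21 = 4.64
This is an arithmetic sequence with common difference d = 4.64.
Next term = 24.77 + 4.64 = 29.41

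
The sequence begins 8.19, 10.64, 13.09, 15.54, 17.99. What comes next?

Differences: 10.64 - 8.19 = 2.45
This is an arithmetic sequence with common difference d = 2.45.
Next term = 17.99 + 2.45 = 20.44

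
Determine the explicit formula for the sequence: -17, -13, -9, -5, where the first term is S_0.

Check differences: -13 - -17 = 4
-9 - -13 = 4
Common difference d = 4.
First term a = -17.
Formula: S_i = -17 + 4*i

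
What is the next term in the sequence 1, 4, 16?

Ratios: 4 / 1 = 4.0
This is a geometric sequence with common ratio r = 4.
Next term = 16 * 4 = 64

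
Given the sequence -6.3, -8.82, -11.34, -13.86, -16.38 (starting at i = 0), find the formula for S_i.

Check differences: -8.82 - -6.3 = -2.52
-11.34 - -8.82 = -2.52
Common difference d = -2.52.
First term a = -6.3.
Formula: S_i = -6.30 - 2.52*i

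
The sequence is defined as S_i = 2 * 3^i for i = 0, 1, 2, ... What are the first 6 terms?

This is a geometric sequence.
i=0: S_0 = 2 * 3^0 = 2
i=1: S_1 = 2 * 3^1 = 6
i=2: S_2 = 2 * 3^2 = 18
i=3: S_3 = 2 * 3^3 = 54
i=4: S_4 = 2 * 3^4 = 162
i=5: S_5 = 2 * 3^5 = 486
The first 6 terms are: [2, 6, 18, 54, 162, 486]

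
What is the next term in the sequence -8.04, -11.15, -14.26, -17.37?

Differences: -11.15 - -8.04 = -3.11
This is an arithmetic sequence with common difference d = -3.11.
Next term = -17.37 + -3.11 = -20.48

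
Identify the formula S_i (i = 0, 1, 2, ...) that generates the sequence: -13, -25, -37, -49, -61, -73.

Check differences: -25 - -13 = -12
-37 - -25 = -12
Common difference d = -12.
First term a = -13.
Formula: S_i = -13 - 12*i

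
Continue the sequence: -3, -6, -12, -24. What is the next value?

Ratios: -6 / -3 = 2.0
This is a geometric sequence with common ratio r = 2.
Next term = -24 * 2 = -48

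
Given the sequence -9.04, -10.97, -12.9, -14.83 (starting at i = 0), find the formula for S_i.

Check differences: -10.97 - -9.04 = -1.93
-12.9 - -10.97 = -1.93
Common difference d = -1.93.
First term a = -9.04.
Formula: S_i = -9.04 - 1.93*i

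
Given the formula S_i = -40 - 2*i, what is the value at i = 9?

S_9 = -40 + -2*9 = -40 + -18 = -58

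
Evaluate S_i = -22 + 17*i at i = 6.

S_6 = -22 + 17*6 = -22 + 102 = 80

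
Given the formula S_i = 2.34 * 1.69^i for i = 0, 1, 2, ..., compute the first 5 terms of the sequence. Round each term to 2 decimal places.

This is a geometric sequence.
i=0: S_0 = 2.34 * 1.69^0 = 2.34
i=1: S_1 = 2.34 * 1.69^1 ≈ 3.95
i=2: S_2 = 2.34 * 1.69^2 ≈ 6.68
i=3: S_3 = 2.34 * 1.69^3 ≈ 11.29
i=4: S_4 = 2.34 * 1.69^4 ≈ 19.09
The first 5 terms are: [2.34, 3.95, 6.68, 11.29, 19.09]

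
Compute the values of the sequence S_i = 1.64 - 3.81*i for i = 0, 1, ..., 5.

This is an arithmetic sequence.
i=0: S_0 = 1.64 + -3.81*0 = 1.64
i=1: S_1 = 1.64 + -3.81*1 = -2.17
i=2: S_2 = 1.64 + -3.81*2 = -5.98
i=3: S_3 = 1.64 + -3.81*3 = -9.79
i=4: S_4 = 1.64 + -3.81*4 = -13.6
i=5: S_5 = 1.64 + -3.81*5 = -17.41
The first 6 terms are: [1.64, -2.17, -5.98, -9.79, -13.6, -17.41]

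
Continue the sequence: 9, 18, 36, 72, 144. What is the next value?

Ratios: 18 / 9 = 2.0
This is a geometric sequence with common ratio r = 2.
Next term = 144 * 2 = 288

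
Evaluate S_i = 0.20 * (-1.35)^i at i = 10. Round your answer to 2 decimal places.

S_10 = 0.2 * (-1.35)^10 ≈ 0.2 * 20.1066 ≈ 4.02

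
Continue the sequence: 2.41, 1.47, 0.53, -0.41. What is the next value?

Differences: 1.47 - 2.41 = -0.94
This is an arithmetic sequence with common difference d = -0.94.
Next term = -0.41 + -0.94 = -1.35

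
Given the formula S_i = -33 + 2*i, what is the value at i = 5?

S_5 = -33 + 2*5 = -33 + 10 = -23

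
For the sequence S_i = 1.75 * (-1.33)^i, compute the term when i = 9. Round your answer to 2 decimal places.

S_9 = 1.75 * (-1.33)^9 ≈ 1.75 * -13.0216 ≈ -22.79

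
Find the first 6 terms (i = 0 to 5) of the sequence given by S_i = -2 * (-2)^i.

This is a geometric sequence.
i=0: S_0 = -2 * (-2)^0 = -2
i=1: S_1 = -2 * (-2)^1 = 4
i=2: S_2 = -2 * (-2)^2 = -8
i=3: S_3 = -2 * (-2)^3 = 16
i=4: S_4 = -2 * (-2)^4 = -32
i=5: S_5 = -2 * (-2)^5 = 64
The first 6 terms are: [-2, 4, -8, 16, -32, 64]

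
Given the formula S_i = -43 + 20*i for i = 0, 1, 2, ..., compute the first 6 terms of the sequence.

This is an arithmetic sequence.
i=0: S_0 = -43 + 20*0 = -43
i=1: S_1 = -43 + 20*1 = -23
i=2: S_2 = -43 + 20*2 = -3
i=3: S_3 = -43 + 20*3 = 17
i=4: S_4 = -43 + 20*4 = 37
i=5: S_5 = -43 + 20*5 = 57
The first 6 terms are: [-43, -23, -3, 17, 37, 57]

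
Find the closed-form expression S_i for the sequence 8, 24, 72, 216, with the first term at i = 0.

Check ratios: 24 / 8 = 3.0
Common ratio r = 3.
First term a = 8.
Formula: S_i = 8 * 3^i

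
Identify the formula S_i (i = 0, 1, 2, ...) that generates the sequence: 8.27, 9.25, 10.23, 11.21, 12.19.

Check differences: 9.25 - 8.27 = 0.98
10.23 - 9.25 = 0.98
Common difference d = 0.98.
First term a = 8.27.
Formula: S_i = 8.27 + 0.98*i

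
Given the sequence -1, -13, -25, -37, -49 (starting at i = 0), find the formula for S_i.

Check differences: -13 - -1 = -12
-25 - -13 = -12
Common difference d = -12.
First term a = -1.
Formula: S_i = -1 - 12*i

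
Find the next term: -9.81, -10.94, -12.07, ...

Differences: -10.94 - -9.81 = -1.13
This is an arithmetic sequence with common difference d = -1.13.
Next term = -12.07 + -1.13 = -13.2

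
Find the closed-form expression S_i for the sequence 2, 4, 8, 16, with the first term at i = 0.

Check ratios: 4 / 2 = 2.0
Common ratio r = 2.
First term a = 2.
Formula: S_i = 2 * 2^i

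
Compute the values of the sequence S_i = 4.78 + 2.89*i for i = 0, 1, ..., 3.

This is an arithmetic sequence.
i=0: S_0 = 4.78 + 2.89*0 = 4.78
i=1: S_1 = 4.78 + 2.89*1 = 7.67
i=2: S_2 = 4.78 + 2.89*2 = 10.56
i=3: S_3 = 4.78 + 2.89*3 = 13.45
The first 4 terms are: [4.78, 7.67, 10.56, 13.45]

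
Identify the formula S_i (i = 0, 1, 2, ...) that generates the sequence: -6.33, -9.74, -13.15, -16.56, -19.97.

Check differences: -9.74 - -6.33 = -3.41
-13.15 - -9.74 = -3.41
Common difference d = -3.41.
First term a = -6.33.
Formula: S_i = -6.33 - 3.41*i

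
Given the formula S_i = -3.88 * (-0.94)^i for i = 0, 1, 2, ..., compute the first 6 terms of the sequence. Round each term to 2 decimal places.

This is a geometric sequence.
i=0: S_0 = -3.88 * (-0.94)^0 = -3.88
i=1: S_1 = -3.88 * (-0.94)^1 ≈ 3.65
i=2: S_2 = -3.88 * (-0.94)^2 ≈ -3.43
i=3: S_3 = -3.88 * (-0.94)^3 ≈ 3.22
i=4: S_4 = -3.88 * (-0.94)^4 ≈ -3.03
i=5: S_5 = -3.88 * (-0.94)^5 ≈ 2.85
The first 6 terms are: [-3.88, 3.65, -3.43, 3.22, -3.03, 2.85]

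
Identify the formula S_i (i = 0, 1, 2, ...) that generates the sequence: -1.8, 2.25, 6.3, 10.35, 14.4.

Check differences: 2.25 - -1.8 = 4.05
6.3 - 2.25 = 4.05
Common difference d = 4.05.
First term a = -1.8.
Formula: S_i = -1.80 + 4.05*i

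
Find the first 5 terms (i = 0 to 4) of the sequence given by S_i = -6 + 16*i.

This is an arithmetic sequence.
i=0: S_0 = -6 + 16*0 = -6
i=1: S_1 = -6 + 16*1 = 10
i=2: S_2 = -6 + 16*2 = 26
i=3: S_3 = -6 + 16*3 = 42
i=4: S_4 = -6 + 16*4 = 58
The first 5 terms are: [-6, 10, 26, 42, 58]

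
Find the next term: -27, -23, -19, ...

Differences: -23 - -27 = 4
This is an arithmetic sequence with common difference d = 4.
Next term = -19 + 4 = -15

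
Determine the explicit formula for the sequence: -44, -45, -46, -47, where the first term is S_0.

Check differences: -45 - -44 = -1
-46 - -45 = -1
Common difference d = -1.
First term a = -44.
Formula: S_i = -44 - 1*i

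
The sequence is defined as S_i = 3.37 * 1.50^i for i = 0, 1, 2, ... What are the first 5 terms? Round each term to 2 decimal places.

This is a geometric sequence.
i=0: S_0 = 3.37 * 1.5^0 = 3.37
i=1: S_1 = 3.37 * 1.5^1 ≈ 5.06
i=2: S_2 = 3.37 * 1.5^2 ≈ 7.58
i=3: S_3 = 3.37 * 1.5^3 ≈ 11.37
i=4: S_4 = 3.37 * 1.5^4 ≈ 17.06
The first 5 terms are: [3.37, 5.06, 7.58, 11.37, 17.06]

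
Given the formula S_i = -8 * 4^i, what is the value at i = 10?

S_10 = -8 * 4^10 = -8 * 1048576 = -8388608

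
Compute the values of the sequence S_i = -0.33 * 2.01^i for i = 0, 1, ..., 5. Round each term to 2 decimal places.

This is a geometric sequence.
i=0: S_0 = -0.33 * 2.01^0 = -0.33
i=1: S_1 = -0.33 * 2.01^1 ≈ -0.66
i=2: S_2 = -0.33 * 2.01^2 ≈ -1.33
i=3: S_3 = -0.33 * 2.01^3 ≈ -2.68
i=4: S_4 = -0.33 * 2.01^4 ≈ -5.39
i=5: S_5 = -0.33 * 2.01^5 ≈ -10.83
The first 6 terms are: [-0.33, -0.66, -1.33, -2.68, -5.39, -10.83]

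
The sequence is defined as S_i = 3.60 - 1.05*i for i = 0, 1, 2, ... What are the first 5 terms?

This is an arithmetic sequence.
i=0: S_0 = 3.6 + -1.05*0 = 3.6
i=1: S_1 = 3.6 + -1.05*1 = 2.55
i=2: S_2 = 3.6 + -1.05*2 = 1.5
i=3: S_3 = 3.6 + -1.05*3 = 0.45
i=4: S_4 = 3.6 + -1.05*4 = -0.6
The first 5 terms are: [3.6, 2.55, 1.5, 0.45, -0.6]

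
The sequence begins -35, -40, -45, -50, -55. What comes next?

Differences: -40 - -35 = -5
This is an arithmetic sequence with common difference d = -5.
Next term = -55 + -5 = -60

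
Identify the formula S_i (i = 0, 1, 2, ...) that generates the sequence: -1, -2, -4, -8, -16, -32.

Check ratios: -2 / -1 = 2.0
Common ratio r = 2.
First term a = -1.
Formula: S_i = -1 * 2^i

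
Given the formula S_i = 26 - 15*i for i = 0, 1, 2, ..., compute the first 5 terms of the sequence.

This is an arithmetic sequence.
i=0: S_0 = 26 + -15*0 = 26
i=1: S_1 = 26 + -15*1 = 11
i=2: S_2 = 26 + -15*2 = -4
i=3: S_3 = 26 + -15*3 = -19
i=4: S_4 = 26 + -15*4 = -34
The first 5 terms are: [26, 11, -4, -19, -34]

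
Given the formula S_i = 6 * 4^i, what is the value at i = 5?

S_5 = 6 * 4^5 = 6 * 1024 = 6144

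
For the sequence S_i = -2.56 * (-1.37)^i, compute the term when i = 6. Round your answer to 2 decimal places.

S_6 = -2.56 * (-1.37)^6 ≈ -2.56 * 6.6119 ≈ -16.93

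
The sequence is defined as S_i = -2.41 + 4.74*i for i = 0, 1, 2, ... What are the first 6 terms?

This is an arithmetic sequence.
i=0: S_0 = -2.41 + 4.74*0 = -2.41
i=1: S_1 = -2.41 + 4.74*1 = 2.33
i=2: S_2 = -2.41 + 4.74*2 = 7.07
i=3: S_3 = -2.41 + 4.74*3 = 11.81
i=4: S_4 = -2.41 + 4.74*4 = 16.55
i=5: S_5 = -2.41 + 4.74*5 = 21.29
The first 6 terms are: [-2.41, 2.33, 7.07, 11.81, 16.55, 21.29]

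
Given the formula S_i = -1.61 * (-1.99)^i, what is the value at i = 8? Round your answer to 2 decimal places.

S_8 = -1.61 * (-1.99)^8 ≈ -1.61 * 245.9374 ≈ -395.96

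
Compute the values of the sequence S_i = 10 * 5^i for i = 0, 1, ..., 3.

This is a geometric sequence.
i=0: S_0 = 10 * 5^0 = 10
i=1: S_1 = 10 * 5^1 = 50
i=2: S_2 = 10 * 5^2 = 250
i=3: S_3 = 10 * 5^3 = 1250
The first 4 terms are: [10, 50, 250, 1250]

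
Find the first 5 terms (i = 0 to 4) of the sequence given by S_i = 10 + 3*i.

This is an arithmetic sequence.
i=0: S_0 = 10 + 3*0 = 10
i=1: S_1 = 10 + 3*1 = 13
i=2: S_2 = 10 + 3*2 = 16
i=3: S_3 = 10 + 3*3 = 19
i=4: S_4 = 10 + 3*4 = 22
The first 5 terms are: [10, 13, 16, 19, 22]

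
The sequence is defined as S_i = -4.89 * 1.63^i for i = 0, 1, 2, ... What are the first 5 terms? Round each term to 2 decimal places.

This is a geometric sequence.
i=0: S_0 = -4.89 * 1.63^0 = -4.89
i=1: S_1 = -4.89 * 1.63^1 ≈ -7.97
i=2: S_2 = -4.89 * 1.63^2 ≈ -12.99
i=3: S_3 = -4.89 * 1.63^3 ≈ -21.18
i=4: S_4 = -4.89 * 1.63^4 ≈ -34.52
The first 5 terms are: [-4.89, -7.97, -12.99, -21.18, -34.52]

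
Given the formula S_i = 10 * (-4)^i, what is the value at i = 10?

S_10 = 10 * (-4)^10 = 10 * 1048576 = 10485760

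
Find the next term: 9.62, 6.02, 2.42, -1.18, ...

Differences: 6.02 - 9.62 = -3.6
This is an arithmetic sequence with common difference d = -3.6.
Next term = -1.18 + -3.6 = -4.78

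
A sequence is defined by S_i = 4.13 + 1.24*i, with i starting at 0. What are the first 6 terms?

This is an arithmetic sequence.
i=0: S_0 = 4.13 + 1.24*0 = 4.13
i=1: S_1 = 4.13 + 1.24*1 = 5.37
i=2: S_2 = 4.13 + 1.24*2 = 6.61
i=3: S_3 = 4.13 + 1.24*3 = 7.85
i=4: S_4 = 4.13 + 1.24*4 = 9.09
i=5: S_5 = 4.13 + 1.24*5 = 10.33
The first 6 terms are: [4.13, 5.37, 6.61, 7.85, 9.09, 10.33]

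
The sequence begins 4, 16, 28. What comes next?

Differences: 16 - 4 = 12
This is an arithmetic sequence with common difference d = 12.
Next term = 28 + 12 = 40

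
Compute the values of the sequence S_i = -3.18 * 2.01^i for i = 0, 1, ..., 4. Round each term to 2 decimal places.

This is a geometric sequence.
i=0: S_0 = -3.18 * 2.01^0 = -3.18
i=1: S_1 = -3.18 * 2.01^1 ≈ -6.39
i=2: S_2 = -3.18 * 2.01^2 ≈ -12.85
i=3: S_3 = -3.18 * 2.01^3 ≈ -25.82
i=4: S_4 = -3.18 * 2.01^4 ≈ -51.91
The first 5 terms are: [-3.18, -6.39, -12.85, -25.82, -51.91]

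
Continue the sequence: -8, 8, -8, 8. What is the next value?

Ratios: 8 / -8 = -1.0
This is a geometric sequence with common ratio r = -1.
Next term = 8 * -1 = -8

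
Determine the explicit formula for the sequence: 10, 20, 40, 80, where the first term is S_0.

Check ratios: 20 / 10 = 2.0
Common ratio r = 2.
First term a = 10.
Formula: S_i = 10 * 2^i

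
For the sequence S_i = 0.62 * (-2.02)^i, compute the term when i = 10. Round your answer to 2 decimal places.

S_10 = 0.62 * (-2.02)^10 ≈ 0.62 * 1131.1331 ≈ 701.3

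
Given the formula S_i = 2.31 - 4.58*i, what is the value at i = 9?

S_9 = 2.31 + -4.58*9 = 2.31 + -41.22 = -38.91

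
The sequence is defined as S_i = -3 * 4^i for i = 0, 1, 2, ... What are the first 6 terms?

This is a geometric sequence.
i=0: S_0 = -3 * 4^0 = -3
i=1: S_1 = -3 * 4^1 = -12
i=2: S_2 = -3 * 4^2 = -48
i=3: S_3 = -3 * 4^3 = -192
i=4: S_4 = -3 * 4^4 = -768
i=5: S_5 = -3 * 4^5 = -3072
The first 6 terms are: [-3, -12, -48, -192, -768, -3072]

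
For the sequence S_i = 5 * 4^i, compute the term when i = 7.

S_7 = 5 * 4^7 = 5 * 16384 = 81920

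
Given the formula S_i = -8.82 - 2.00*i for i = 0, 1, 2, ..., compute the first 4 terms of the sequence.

This is an arithmetic sequence.
i=0: S_0 = -8.82 + -2.0*0 = -8.82
i=1: S_1 = -8.82 + -2.0*1 = -10.82
i=2: S_2 = -8.82 + -2.0*2 = -12.82
i=3: S_3 = -8.82 + -2.0*3 = -14.82
The first 4 terms are: [-8.82, -10.82, -12.82, -14.82]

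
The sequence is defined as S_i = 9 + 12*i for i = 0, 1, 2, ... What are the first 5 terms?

This is an arithmetic sequence.
i=0: S_0 = 9 + 12*0 = 9
i=1: S_1 = 9 + 12*1 = 21
i=2: S_2 = 9 + 12*2 = 33
i=3: S_3 = 9 + 12*3 = 45
i=4: S_4 = 9 + 12*4 = 57
The first 5 terms are: [9, 21, 33, 45, 57]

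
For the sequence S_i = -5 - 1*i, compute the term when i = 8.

S_8 = -5 + -1*8 = -5 + -8 = -13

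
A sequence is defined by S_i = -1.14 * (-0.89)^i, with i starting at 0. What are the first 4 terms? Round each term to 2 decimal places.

This is a geometric sequence.
i=0: S_0 = -1.14 * (-0.89)^0 = -1.14
i=1: S_1 = -1.14 * (-0.89)^1 ≈ 1.01
i=2: S_2 = -1.14 * (-0.89)^2 ≈ -0.9
i=3: S_3 = -1.14 * (-0.89)^3 ≈ 0.8
The first 4 terms are: [-1.14, 1.01, -0.9, 0.8]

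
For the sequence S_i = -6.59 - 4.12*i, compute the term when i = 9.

S_9 = -6.59 + -4.12*9 = -6.59 + -37.08 = -43.67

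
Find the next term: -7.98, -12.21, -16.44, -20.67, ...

Differences: -12.21 - -7.98 = -4.23
This is an arithmetic sequence with common difference d = -4.23.
Next term = -20.67 + -4.23 = -24.9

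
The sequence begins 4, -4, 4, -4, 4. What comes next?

Ratios: -4 / 4 = -1.0
This is a geometric sequence with common ratio r = -1.
Next term = 4 * -1 = -4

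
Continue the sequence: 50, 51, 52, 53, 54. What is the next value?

Differences: 51 - 50 = 1
This is an arithmetic sequence with common difference d = 1.
Next term = 54 + 1 = 55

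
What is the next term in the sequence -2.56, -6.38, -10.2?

Differences: -6.38 - -2.56 = -3.82
This is an arithmetic sequence with common difference d = -3.82.
Next term = -10.2 + -3.82 = -14.02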